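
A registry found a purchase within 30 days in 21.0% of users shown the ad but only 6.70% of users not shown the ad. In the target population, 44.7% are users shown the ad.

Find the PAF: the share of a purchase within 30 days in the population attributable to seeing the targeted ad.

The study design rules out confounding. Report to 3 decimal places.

PAF ≈ 0.488

p₁ = 0.21, p₀ = 0.067.
Overall risk P(Y=1) = π·p₁ + (1−π)·p₀ = 0.447×0.21 + 0.553×0.067 = 0.13092.
Under exogeneity, PAF = [P(Y=1) − p₀] / P(Y=1).
PAF = (0.13092 − 0.067) / 0.13092 ≈ 0.4882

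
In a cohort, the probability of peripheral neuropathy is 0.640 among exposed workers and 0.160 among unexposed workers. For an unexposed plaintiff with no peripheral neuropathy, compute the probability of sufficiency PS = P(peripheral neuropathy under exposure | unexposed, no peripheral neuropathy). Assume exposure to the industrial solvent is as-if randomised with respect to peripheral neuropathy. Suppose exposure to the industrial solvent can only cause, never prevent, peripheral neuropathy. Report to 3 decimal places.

Let p₁ = 0.64, p₀ = 0.16.
Under exogeneity and monotonicity, PS = (p₁ − p₀) / (1 − p₀).
PS = (0.64 − 0.16) / (1 − 0.16) = 0.48 / 0.84 ≈ 0.5714

PS ≈ 0.571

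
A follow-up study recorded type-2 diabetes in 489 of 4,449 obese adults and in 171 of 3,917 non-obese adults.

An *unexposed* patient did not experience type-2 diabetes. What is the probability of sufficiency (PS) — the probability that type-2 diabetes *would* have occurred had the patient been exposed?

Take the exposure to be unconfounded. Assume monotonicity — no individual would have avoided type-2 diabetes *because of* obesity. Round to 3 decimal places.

p₁ = P(outcome | exposed) = 489/4449 = 0.10991
p₀ = P(outcome | unexposed) = 171/3917 = 0.043656
Under exogeneity and monotonicity, PS = (p₁ − p₀) / (1 − p₀).
PS = (0.10991 − 0.043656) / (1 − 0.043656) = 0.066256 / 0.95634 ≈ 0.0693

PS ≈ 0.069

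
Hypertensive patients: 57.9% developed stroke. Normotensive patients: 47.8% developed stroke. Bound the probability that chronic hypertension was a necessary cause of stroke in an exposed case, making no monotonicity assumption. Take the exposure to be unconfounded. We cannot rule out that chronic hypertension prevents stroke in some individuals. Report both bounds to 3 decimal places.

p₁ = 0.579, p₀ = 0.478.
Under exogeneity alone the bounds on PN are max{0,(p₁−p₀)/p₁} ≤ PN ≤ min{1,(1−p₀)/p₁}.
  lower = (p₁ − p₀)/p₁ = 0.101 / 0.579 ≈ 0.1744
  upper = min{1, (1 − p₀)/p₁} = 0.522 / 0.579 ≈ 0.9016

0.174 ≤ PN ≤ 0.902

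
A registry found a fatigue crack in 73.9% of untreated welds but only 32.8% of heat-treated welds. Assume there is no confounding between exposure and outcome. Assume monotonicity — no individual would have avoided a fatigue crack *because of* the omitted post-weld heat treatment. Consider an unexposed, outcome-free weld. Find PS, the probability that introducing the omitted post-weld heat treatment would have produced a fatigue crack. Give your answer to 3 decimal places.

PS ≈ 0.612

p₁ = 0.739, p₀ = 0.328.
Under exogeneity and monotonicity, PS = (p₁ − p₀) / (1 − p₀).
PS = (0.739 − 0.328) / (1 − 0.328) = 0.411 / 0.672 ≈ 0.6116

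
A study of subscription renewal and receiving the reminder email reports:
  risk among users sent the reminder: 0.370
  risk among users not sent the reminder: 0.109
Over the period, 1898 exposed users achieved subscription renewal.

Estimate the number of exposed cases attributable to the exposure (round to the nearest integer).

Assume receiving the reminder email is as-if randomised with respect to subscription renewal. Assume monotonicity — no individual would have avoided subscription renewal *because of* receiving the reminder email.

Let p₁ = 0.37, p₀ = 0.109.
PN = (p₁ − p₀)/p₁ = (0.37 − 0.109) / 0.37 ≈ 0.70541.
Attributable cases ≈ PN × (exposed cases) = 0.70541 × 1898 ≈ 1338.86.

about 1339 cases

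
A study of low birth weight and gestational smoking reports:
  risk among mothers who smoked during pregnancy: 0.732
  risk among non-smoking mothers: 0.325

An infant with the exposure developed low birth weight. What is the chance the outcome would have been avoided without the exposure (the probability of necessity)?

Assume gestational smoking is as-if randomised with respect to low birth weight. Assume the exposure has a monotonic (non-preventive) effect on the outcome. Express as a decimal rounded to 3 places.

Let p₁ = 0.732, p₀ = 0.325.
Under exogeneity and monotonicity, PN = (p₁ − p₀) / p₁.
PN = (0.732 − 0.325) / 0.732 = 0.407 / 0.732 ≈ 0.5560

PN ≈ 0.556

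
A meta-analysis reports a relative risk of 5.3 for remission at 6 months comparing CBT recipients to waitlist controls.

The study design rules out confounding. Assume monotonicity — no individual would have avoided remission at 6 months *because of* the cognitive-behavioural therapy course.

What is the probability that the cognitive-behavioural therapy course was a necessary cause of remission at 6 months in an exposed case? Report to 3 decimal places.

Under exogeneity and monotonicity, PN = (RR − 1) / RR = 1 − 1/RR.
PN = (5.3 − 1) / 5.3 = 4.3 / 5.3 ≈ 0.8113

PN ≈ 0.811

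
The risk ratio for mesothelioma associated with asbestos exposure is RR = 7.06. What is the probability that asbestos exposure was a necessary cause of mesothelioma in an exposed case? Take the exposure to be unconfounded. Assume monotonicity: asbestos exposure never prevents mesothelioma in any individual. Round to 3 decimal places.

Under exogeneity and monotonicity, PN = (RR − 1) / RR = 1 − 1/RR.
PN = (7.06 − 1) / 7.06 = 6.06 / 7.06 ≈ 0.8584

PN ≈ 0.858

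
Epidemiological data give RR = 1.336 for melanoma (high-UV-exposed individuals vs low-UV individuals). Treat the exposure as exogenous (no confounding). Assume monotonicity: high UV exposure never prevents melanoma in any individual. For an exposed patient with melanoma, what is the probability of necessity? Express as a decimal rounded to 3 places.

PN ≈ 0.251

Under exogeneity and monotonicity, PN = (RR − 1) / RR = 1 − 1/RR.
PN = (1.336 − 1) / 1.336 = 0.336 / 1.336 ≈ 0.2515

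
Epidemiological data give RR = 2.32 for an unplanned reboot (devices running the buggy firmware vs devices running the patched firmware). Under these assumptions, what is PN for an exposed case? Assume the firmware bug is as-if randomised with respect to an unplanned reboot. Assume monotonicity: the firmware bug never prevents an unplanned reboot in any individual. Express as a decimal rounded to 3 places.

Under exogeneity and monotonicity, PN = (RR − 1) / RR = 1 − 1/RR.
PN = (2.32 − 1) / 2.32 = 1.32 / 2.32 ≈ 0.5690

PN ≈ 0.569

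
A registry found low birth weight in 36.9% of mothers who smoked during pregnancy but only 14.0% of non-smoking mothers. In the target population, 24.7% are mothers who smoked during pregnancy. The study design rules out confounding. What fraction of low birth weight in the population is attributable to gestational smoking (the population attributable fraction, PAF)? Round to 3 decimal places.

PAF ≈ 0.288

p₁ = 0.369, p₀ = 0.14.
Overall risk P(Y=1) = π·p₁ + (1−π)·p₀ = 0.247×0.369 + 0.753×0.14 = 0.19656.
Under exogeneity, PAF = [P(Y=1) − p₀] / P(Y=1).
PAF = (0.19656 − 0.14) / 0.19656 ≈ 0.2878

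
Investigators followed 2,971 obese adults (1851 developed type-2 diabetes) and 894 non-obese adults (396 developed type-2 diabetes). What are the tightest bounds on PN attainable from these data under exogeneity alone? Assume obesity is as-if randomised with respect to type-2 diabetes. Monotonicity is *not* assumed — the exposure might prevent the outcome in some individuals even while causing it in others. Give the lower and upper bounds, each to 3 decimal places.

0.289 ≤ PN ≤ 0.894

p₁ = P(outcome | exposed) = 1851/2971 = 0.62302
p₀ = P(outcome | unexposed) = 396/894 = 0.44295
Under exogeneity alone the bounds on PN are max{0,(p₁−p₀)/p₁} ≤ PN ≤ min{1,(1−p₀)/p₁}.
  lower = (p₁ − p₀)/p₁ = 0.18007 / 0.62302 ≈ 0.2890
  upper = min{1, (1 − p₀)/p₁} = 0.55705 / 0.62302 ≈ 0.8941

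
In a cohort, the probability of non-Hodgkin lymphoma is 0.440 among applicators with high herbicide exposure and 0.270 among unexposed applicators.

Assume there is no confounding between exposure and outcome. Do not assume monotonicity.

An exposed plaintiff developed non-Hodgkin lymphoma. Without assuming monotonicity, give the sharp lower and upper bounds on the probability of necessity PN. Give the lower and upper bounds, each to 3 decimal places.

0.386 ≤ PN ≤ 1.000

Let p₁ = 0.44, p₀ = 0.27.
Under exogeneity alone the bounds on PN are max{0,(p₁−p₀)/p₁} ≤ PN ≤ min{1,(1−p₀)/p₁}.
  lower = (p₁ − p₀)/p₁ = 0.17 / 0.44 ≈ 0.3864
  upper = min{1, (1 − p₀)/p₁} = 0.73 / 0.44 ≈ 1.6591 → capped at 1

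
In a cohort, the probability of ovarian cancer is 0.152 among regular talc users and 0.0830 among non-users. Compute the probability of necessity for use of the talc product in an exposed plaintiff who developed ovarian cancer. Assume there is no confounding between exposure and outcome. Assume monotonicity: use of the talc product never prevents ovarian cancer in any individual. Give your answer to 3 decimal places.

Let p₁ = 0.152, p₀ = 0.083.
Under exogeneity and monotonicity, PN = (p₁ − p₀) / p₁.
PN = (0.152 − 0.083) / 0.152 = 0.069 / 0.152 ≈ 0.4539

PN ≈ 0.454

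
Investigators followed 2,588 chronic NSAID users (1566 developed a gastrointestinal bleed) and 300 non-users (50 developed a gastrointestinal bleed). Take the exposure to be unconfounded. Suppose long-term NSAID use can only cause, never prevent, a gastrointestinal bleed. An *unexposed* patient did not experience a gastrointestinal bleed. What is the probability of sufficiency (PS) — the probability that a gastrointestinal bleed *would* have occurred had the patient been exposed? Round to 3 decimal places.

PS ≈ 0.526

p₁ = P(outcome | exposed) = 1566/2588 = 0.6051
p₀ = P(outcome | unexposed) = 50/300 = 0.16667
Under exogeneity and monotonicity, PS = (p₁ − p₀) / (1 − p₀).
PS = (0.6051 − 0.16667) / (1 − 0.16667) = 0.43843 / 0.83333 ≈ 0.5261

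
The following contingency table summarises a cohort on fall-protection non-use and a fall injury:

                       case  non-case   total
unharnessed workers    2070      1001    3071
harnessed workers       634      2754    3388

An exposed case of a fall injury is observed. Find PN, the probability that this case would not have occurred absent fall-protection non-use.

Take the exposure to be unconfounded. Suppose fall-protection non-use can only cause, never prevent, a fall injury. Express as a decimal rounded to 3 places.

PN ≈ 0.722

p₁ = P(outcome | exposed) = 2070/3071 = 0.67405
p₀ = P(outcome | unexposed) = 634/3388 = 0.18713
Under exogeneity and monotonicity, PN = (p₁ − p₀)/p₁.
PN = (0.67405 − 0.18713) / 0.67405 ≈ 0.7224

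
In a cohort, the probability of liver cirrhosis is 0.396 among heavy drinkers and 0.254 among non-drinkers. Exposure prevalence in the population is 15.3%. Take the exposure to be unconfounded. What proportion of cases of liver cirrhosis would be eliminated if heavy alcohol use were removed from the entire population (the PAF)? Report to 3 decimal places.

PAF ≈ 0.079

Let p₁ = 0.396, p₀ = 0.254.
Overall risk P(Y=1) = π·p₁ + (1−π)·p₀ = 0.153×0.396 + 0.847×0.254 = 0.27573.
Under exogeneity, PAF = [P(Y=1) − p₀] / P(Y=1).
PAF = (0.27573 − 0.254) / 0.27573 ≈ 0.0788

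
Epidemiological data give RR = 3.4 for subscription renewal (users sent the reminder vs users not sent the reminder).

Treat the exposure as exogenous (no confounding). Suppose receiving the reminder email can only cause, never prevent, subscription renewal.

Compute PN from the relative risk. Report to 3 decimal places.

Under exogeneity and monotonicity, PN = (RR − 1) / RR = 1 − 1/RR.
PN = (3.4 − 1) / 3.4 = 2.4 / 3.4 ≈ 0.7059

PN ≈ 0.706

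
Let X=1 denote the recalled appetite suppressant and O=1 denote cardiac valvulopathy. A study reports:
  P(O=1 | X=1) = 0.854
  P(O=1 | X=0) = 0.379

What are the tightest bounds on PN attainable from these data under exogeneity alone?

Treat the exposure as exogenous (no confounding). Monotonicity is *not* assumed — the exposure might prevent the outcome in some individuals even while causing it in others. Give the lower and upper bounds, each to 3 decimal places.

Let p₁ = 0.854, p₀ = 0.379.
Under exogeneity alone the bounds on PN are max{0,(p₁−p₀)/p₁} ≤ PN ≤ min{1,(1−p₀)/p₁}.
  lower = (p₁ − p₀)/p₁ = 0.475 / 0.854 ≈ 0.5562
  upper = min{1, (1 − p₀)/p₁} = 0.621 / 0.854 ≈ 0.7272

0.556 ≤ PN ≤ 0.727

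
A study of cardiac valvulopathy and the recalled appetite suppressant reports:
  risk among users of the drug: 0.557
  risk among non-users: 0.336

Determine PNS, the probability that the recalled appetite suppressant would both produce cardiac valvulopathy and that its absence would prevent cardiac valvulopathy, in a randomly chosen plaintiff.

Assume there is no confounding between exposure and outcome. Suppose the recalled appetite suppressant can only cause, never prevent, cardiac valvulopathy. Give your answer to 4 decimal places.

Let p₁ = 0.557, p₀ = 0.336.
Under exogeneity and monotonicity, PNS = p₁ − p₀.
PNS = 0.557 − 0.336 = 0.221

PNS ≈ 0.2210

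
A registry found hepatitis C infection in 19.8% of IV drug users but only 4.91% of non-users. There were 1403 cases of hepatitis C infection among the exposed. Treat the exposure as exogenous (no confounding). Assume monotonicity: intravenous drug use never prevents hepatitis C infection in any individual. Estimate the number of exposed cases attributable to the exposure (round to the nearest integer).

about 1055 cases

p₁ = 0.198, p₀ = 0.0491.
PN = (p₁ − p₀)/p₁ = (0.198 − 0.0491) / 0.198 ≈ 0.75202.
Attributable cases ≈ PN × (exposed cases) = 0.75202 × 1403 ≈ 1055.08.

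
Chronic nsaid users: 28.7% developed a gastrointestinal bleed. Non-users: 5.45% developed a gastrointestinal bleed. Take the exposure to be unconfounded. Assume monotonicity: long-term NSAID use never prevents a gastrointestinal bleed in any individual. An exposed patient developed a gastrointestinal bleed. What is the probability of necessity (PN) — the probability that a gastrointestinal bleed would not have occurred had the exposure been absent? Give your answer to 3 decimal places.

PN ≈ 0.810

p₁ = 0.287, p₀ = 0.0545.
Under exogeneity and monotonicity, PN = (p₁ − p₀) / p₁.
PN = (0.287 − 0.0545) / 0.287 = 0.2325 / 0.287 ≈ 0.8101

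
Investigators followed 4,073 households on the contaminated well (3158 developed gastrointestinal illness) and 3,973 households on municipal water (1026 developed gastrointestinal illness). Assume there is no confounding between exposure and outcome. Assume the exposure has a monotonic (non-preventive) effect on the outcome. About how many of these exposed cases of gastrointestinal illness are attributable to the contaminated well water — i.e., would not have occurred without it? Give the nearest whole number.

p₁ = P(outcome | exposed) = 3158/4073 = 0.77535
p₀ = P(outcome | unexposed) = 1026/3973 = 0.25824
PN = (p₁ − p₀)/p₁ = (0.77535 − 0.25824) / 0.77535 ≈ 0.66693.
Attributable cases ≈ PN × (exposed cases) = 0.66693 × 3158 ≈ 2106.18.

about 2106 cases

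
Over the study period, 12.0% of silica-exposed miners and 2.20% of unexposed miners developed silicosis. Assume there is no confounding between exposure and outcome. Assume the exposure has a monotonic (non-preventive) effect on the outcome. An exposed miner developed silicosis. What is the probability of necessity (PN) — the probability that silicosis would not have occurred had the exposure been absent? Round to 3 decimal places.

p₁ = 0.12, p₀ = 0.022.
Under exogeneity and monotonicity, PN = (p₁ − p₀) / p₁.
PN = (0.12 − 0.022) / 0.12 = 0.098 / 0.12 ≈ 0.8167

PN ≈ 0.817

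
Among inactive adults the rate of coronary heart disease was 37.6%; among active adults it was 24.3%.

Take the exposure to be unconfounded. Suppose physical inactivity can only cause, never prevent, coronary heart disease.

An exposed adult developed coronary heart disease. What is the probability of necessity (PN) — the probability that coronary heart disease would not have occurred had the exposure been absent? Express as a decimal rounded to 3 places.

PN ≈ 0.354

p₁ = 0.376, p₀ = 0.243.
Under exogeneity and monotonicity, PN = (p₁ − p₀) / p₁.
PN = (0.376 − 0.243) / 0.376 = 0.133 / 0.376 ≈ 0.3537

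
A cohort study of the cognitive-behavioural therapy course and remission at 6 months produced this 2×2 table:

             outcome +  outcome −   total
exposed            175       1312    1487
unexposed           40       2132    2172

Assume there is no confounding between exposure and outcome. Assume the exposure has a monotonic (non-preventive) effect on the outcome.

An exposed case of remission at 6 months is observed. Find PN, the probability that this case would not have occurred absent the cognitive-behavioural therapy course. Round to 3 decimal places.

PN ≈ 0.844

p₁ = P(outcome | exposed) = 175/1487 = 0.11769
p₀ = P(outcome | unexposed) = 40/2172 = 0.018416
Under exogeneity and monotonicity, PN = (p₁ − p₀) / p₁.
PN = (0.11769 − 0.018416) / 0.11769 = 0.09927 / 0.11769 ≈ 0.8435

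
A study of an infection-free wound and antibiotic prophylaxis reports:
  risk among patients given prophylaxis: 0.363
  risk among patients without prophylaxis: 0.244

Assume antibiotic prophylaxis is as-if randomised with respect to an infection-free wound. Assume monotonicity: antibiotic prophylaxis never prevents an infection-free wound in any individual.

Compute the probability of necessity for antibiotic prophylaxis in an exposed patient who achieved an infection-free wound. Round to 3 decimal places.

PN ≈ 0.328

Let p₁ = 0.363, p₀ = 0.244.
Under exogeneity and monotonicity, PN = (p₁ − p₀) / p₁.
PN = (0.363 − 0.244) / 0.363 = 0.119 / 0.363 ≈ 0.3278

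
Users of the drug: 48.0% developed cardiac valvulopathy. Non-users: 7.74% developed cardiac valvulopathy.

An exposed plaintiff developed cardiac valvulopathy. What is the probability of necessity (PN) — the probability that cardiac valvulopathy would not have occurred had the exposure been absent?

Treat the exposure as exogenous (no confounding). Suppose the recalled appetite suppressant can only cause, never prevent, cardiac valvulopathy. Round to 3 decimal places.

PN ≈ 0.839

p₁ = 0.48, p₀ = 0.0774.
Under exogeneity and monotonicity, PN = (p₁ − p₀) / p₁.
PN = (0.48 − 0.0774) / 0.48 = 0.4026 / 0.48 ≈ 0.8387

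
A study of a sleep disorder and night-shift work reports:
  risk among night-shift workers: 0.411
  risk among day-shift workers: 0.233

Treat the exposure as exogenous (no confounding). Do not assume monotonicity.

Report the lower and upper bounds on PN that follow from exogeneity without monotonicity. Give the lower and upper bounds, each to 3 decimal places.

Let p₁ = 0.411, p₀ = 0.233.
Under exogeneity alone the bounds on PN are max{0,(p₁−p₀)/p₁} ≤ PN ≤ min{1,(1−p₀)/p₁}.
  lower = (p₁ − p₀)/p₁ = 0.178 / 0.411 ≈ 0.4331
  upper = min{1, (1 − p₀)/p₁} = 0.767 / 0.411 ≈ 1.8662 → capped at 1

0.433 ≤ PN ≤ 1.000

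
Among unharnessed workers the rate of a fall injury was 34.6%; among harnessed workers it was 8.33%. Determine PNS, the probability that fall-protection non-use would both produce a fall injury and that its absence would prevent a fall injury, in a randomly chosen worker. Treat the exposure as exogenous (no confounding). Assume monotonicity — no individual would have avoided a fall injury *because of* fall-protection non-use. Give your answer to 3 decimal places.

PNS ≈ 0.263

p₁ = 0.346, p₀ = 0.0833.
Under exogeneity and monotonicity, PNS = p₁ − p₀.
PNS = 0.346 − 0.0833 = 0.2627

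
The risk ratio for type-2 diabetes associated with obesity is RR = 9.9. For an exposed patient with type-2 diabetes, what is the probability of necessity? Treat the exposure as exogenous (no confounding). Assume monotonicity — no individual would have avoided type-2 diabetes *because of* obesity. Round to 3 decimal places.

Under exogeneity and monotonicity, PN = (RR − 1) / RR = 1 − 1/RR.
PN = (9.9 − 1) / 9.9 = 8.9 / 9.9 ≈ 0.8990

PN ≈ 0.899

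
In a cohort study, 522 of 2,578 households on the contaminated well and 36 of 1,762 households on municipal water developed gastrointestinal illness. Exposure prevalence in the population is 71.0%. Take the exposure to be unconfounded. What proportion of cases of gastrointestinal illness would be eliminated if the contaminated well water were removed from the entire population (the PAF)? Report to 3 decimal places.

PAF ≈ 0.864

p₁ = P(outcome | exposed) = 522/2578 = 0.20248
p₀ = P(outcome | unexposed) = 36/1762 = 0.020431
Overall risk P(Y=1) = π·p₁ + (1−π)·p₀ = 0.71×0.20248 + 0.29×0.020431 = 0.14969.
Under exogeneity, PAF = [P(Y=1) − p₀] / P(Y=1).
PAF = (0.14969 − 0.020431) / 0.14969 ≈ 0.8635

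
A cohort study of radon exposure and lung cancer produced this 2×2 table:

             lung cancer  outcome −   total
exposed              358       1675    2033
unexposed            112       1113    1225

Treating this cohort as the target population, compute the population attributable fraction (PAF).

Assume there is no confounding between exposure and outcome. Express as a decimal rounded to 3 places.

PAF ≈ 0.366

p₁ = P(outcome | exposed) = 358/2033 = 0.17609
p₀ = P(outcome | unexposed) = 112/1225 = 0.091429
Exposure prevalence π = 2033/3258 = 0.624; overall risk P(Y=1) = 0.14426.
Under exogeneity, PAF = [P(Y=1) − p₀]/P(Y=1).
PAF = (0.14426 − 0.091429) / 0.14426 ≈ 0.3662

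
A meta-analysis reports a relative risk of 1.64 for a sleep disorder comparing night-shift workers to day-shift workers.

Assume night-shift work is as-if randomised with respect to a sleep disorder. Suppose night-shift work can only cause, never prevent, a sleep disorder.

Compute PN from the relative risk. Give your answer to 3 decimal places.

Under exogeneity and monotonicity, PN = (RR − 1) / RR = 1 − 1/RR.
PN = (1.64 − 1) / 1.64 = 0.64 / 1.64 ≈ 0.3902

PN ≈ 0.390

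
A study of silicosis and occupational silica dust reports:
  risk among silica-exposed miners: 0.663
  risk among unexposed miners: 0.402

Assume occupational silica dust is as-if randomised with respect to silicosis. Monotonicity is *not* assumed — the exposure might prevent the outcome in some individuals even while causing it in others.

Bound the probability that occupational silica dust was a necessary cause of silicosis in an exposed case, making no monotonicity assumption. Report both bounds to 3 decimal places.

0.394 ≤ PN ≤ 0.902

Let p₁ = 0.663, p₀ = 0.402.
Under exogeneity alone the bounds on PN are max{0,(p₁−p₀)/p₁} ≤ PN ≤ min{1,(1−p₀)/p₁}.
  lower = (p₁ − p₀)/p₁ = 0.261 / 0.663 ≈ 0.3937
  upper = min{1, (1 − p₀)/p₁} = 0.598 / 0.663 ≈ 0.9020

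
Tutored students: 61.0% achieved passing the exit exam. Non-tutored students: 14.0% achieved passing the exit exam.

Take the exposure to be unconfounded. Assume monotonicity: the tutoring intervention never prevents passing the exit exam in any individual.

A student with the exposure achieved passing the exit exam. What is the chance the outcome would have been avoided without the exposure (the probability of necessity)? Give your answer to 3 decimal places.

p₁ = 0.61, p₀ = 0.14.
Under exogeneity and monotonicity, PN = (p₁ − p₀) / p₁.
PN = (0.61 − 0.14) / 0.61 = 0.47 / 0.61 ≈ 0.7705

PN ≈ 0.770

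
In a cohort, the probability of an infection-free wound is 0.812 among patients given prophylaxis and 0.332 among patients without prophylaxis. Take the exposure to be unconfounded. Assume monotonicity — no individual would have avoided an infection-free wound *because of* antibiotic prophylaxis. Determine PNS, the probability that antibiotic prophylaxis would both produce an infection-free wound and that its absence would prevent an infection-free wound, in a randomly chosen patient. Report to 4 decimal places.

PNS ≈ 0.4800

Let p₁ = 0.812, p₀ = 0.332.
Under exogeneity and monotonicity, PNS = p₁ − p₀.
PNS = 0.812 − 0.332 = 0.48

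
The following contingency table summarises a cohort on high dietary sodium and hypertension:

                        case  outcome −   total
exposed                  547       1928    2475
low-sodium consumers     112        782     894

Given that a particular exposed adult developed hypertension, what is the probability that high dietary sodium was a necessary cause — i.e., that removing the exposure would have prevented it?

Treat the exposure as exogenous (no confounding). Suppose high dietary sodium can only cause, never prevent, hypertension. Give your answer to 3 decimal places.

p₁ = P(outcome | exposed) = 547/2475 = 0.22101
p₀ = P(outcome | unexposed) = 112/894 = 0.12528
Under exogeneity and monotonicity, PN = (p₁ − p₀)/p₁.
PN = (0.22101 − 0.12528) / 0.22101 ≈ 0.4331

PN ≈ 0.433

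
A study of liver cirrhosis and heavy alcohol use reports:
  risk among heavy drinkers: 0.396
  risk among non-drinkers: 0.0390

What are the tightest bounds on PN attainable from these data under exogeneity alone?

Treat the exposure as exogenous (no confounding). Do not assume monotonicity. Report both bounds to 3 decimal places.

0.902 ≤ PN ≤ 1.000

Let p₁ = 0.396, p₀ = 0.039.
Under exogeneity alone the bounds on PN are max{0,(p₁−p₀)/p₁} ≤ PN ≤ min{1,(1−p₀)/p₁}.
  lower = (p₁ − p₀)/p₁ = 0.357 / 0.396 ≈ 0.9015
  upper = min{1, (1 − p₀)/p₁} = 0.961 / 0.396 ≈ 2.4268 → capped at 1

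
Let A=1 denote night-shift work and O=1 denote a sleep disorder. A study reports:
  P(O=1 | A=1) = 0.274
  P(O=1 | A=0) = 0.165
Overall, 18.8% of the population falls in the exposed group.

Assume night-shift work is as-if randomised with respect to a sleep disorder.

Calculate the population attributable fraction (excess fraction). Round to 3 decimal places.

PAF ≈ 0.110

Let p₁ = 0.274, p₀ = 0.165.
Overall risk P(Y=1) = π·p₁ + (1−π)·p₀ = 0.188×0.274 + 0.812×0.165 = 0.18549.
Under exogeneity, PAF = [P(Y=1) − p₀] / P(Y=1).
PAF = (0.18549 − 0.165) / 0.18549 ≈ 0.1105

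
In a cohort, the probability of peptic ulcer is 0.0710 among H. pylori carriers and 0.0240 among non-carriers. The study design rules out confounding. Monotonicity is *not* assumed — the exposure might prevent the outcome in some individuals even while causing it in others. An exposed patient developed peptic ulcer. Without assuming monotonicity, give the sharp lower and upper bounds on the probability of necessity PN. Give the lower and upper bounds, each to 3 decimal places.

0.662 ≤ PN ≤ 1.000

Let p₁ = 0.071, p₀ = 0.024.
Under exogeneity alone the bounds on PN are max{0,(p₁−p₀)/p₁} ≤ PN ≤ min{1,(1−p₀)/p₁}.
  lower = (p₁ − p₀)/p₁ = 0.047 / 0.071 ≈ 0.6620
  upper = min{1, (1 − p₀)/p₁} = 0.976 / 0.071 ≈ 13.7465 → capped at 1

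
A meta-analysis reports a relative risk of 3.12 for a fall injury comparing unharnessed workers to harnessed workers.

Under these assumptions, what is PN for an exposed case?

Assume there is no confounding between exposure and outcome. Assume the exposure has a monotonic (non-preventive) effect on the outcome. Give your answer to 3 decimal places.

Under exogeneity and monotonicity, PN = (RR − 1) / RR = 1 − 1/RR.
PN = (3.12 − 1) / 3.12 = 2.12 / 3.12 ≈ 0.6795

PN ≈ 0.679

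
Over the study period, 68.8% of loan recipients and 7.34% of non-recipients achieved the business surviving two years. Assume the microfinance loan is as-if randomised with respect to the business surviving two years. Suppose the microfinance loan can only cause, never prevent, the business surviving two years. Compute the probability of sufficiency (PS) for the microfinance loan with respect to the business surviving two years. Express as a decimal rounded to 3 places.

PS ≈ 0.663

p₁ = 0.688, p₀ = 0.0734.
Under exogeneity and monotonicity, PS = (p₁ − p₀) / (1 − p₀).
PS = (0.688 − 0.0734) / (1 − 0.0734) = 0.6146 / 0.9266 ≈ 0.6633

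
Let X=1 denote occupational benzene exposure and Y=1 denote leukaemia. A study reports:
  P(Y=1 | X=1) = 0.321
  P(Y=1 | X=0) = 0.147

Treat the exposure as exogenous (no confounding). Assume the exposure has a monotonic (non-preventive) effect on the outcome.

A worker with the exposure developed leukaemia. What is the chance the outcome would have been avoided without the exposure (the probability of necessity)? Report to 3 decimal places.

PN ≈ 0.542

Let p₁ = 0.321, p₀ = 0.147.
Under exogeneity and monotonicity, PN = (p₁ − p₀) / p₁.
PN = (0.321 − 0.147) / 0.321 = 0.174 / 0.321 ≈ 0.5421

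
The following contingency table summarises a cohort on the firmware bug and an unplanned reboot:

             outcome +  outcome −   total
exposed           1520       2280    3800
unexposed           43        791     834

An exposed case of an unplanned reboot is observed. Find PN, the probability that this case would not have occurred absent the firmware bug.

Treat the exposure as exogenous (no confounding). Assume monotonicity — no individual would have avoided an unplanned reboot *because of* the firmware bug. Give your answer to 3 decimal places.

p₁ = P(outcome | exposed) = 1520/3800 = 0.4
p₀ = P(outcome | unexposed) = 43/834 = 0.051559
Under exogeneity and monotonicity, PN = (p₁ − p₀) / p₁.
PN = (0.4 − 0.051559) / 0.4 = 0.34844 / 0.4 ≈ 0.8711

PN ≈ 0.871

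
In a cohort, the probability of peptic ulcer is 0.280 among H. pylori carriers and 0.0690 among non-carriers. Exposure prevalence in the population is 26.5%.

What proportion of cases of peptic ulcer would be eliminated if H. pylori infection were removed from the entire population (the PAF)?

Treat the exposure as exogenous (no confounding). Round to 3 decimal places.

PAF ≈ 0.448

Let p₁ = 0.28, p₀ = 0.069.
Overall risk P(Y=1) = π·p₁ + (1−π)·p₀ = 0.265×0.28 + 0.735×0.069 = 0.12492.
Under exogeneity, PAF = [P(Y=1) − p₀] / P(Y=1).
PAF = (0.12492 − 0.069) / 0.12492 ≈ 0.4476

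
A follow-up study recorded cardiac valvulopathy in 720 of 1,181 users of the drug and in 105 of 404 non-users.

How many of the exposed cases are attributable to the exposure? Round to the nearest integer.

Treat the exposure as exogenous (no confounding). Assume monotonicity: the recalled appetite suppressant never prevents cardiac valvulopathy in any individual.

about 413 cases

p₁ = P(outcome | exposed) = 720/1181 = 0.60965
p₀ = P(outcome | unexposed) = 105/404 = 0.2599
PN = (p₁ − p₀)/p₁ = (0.60965 − 0.2599) / 0.60965 ≈ 0.57369.
Attributable cases ≈ PN × (exposed cases) = 0.57369 × 720 ≈ 413.06.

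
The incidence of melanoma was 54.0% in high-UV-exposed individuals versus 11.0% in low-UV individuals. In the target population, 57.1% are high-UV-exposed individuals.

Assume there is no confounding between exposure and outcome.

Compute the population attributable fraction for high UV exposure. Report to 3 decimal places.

PAF ≈ 0.691

p₁ = 0.54, p₀ = 0.11.
Overall risk P(Y=1) = π·p₁ + (1−π)·p₀ = 0.571×0.54 + 0.429×0.11 = 0.35553.
Under exogeneity, PAF = [P(Y=1) − p₀] / P(Y=1).
PAF = (0.35553 − 0.11) / 0.35553 ≈ 0.6906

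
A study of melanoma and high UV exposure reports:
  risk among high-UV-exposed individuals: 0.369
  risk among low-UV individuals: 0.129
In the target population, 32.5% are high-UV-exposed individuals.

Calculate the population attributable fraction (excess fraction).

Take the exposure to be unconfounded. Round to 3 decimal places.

Let p₁ = 0.369, p₀ = 0.129.
Overall risk P(Y=1) = π·p₁ + (1−π)·p₀ = 0.325×0.369 + 0.675×0.129 = 0.207.
Under exogeneity, PAF = [P(Y=1) − p₀] / P(Y=1).
PAF = (0.207 − 0.129) / 0.207 ≈ 0.3768

PAF ≈ 0.377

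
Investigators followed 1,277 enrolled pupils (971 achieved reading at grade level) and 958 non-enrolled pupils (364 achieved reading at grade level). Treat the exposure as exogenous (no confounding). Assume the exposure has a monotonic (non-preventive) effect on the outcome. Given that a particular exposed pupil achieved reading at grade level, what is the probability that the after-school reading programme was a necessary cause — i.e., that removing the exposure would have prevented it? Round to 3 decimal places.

PN ≈ 0.500

p₁ = P(outcome | exposed) = 971/1277 = 0.76038
p₀ = P(outcome | unexposed) = 364/958 = 0.37996
Under exogeneity and monotonicity, PN = (p₁ − p₀) / p₁.
PN = (0.76038 − 0.37996) / 0.76038 = 0.38042 / 0.76038 ≈ 0.5003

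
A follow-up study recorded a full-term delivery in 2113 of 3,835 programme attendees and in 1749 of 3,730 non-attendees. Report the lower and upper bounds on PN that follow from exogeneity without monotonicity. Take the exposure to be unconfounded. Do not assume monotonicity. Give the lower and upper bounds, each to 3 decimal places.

p₁ = P(outcome | exposed) = 2113/3835 = 0.55098
p₀ = P(outcome | unexposed) = 1749/3730 = 0.4689
Under exogeneity alone the bounds on PN are max{0,(p₁−p₀)/p₁} ≤ PN ≤ min{1,(1−p₀)/p₁}.
  lower = (p₁ − p₀)/p₁ = 0.082077 / 0.55098 ≈ 0.1490
  upper = min{1, (1 − p₀)/p₁} = 0.5311 / 0.55098 ≈ 0.9639

0.149 ≤ PN ≤ 0.964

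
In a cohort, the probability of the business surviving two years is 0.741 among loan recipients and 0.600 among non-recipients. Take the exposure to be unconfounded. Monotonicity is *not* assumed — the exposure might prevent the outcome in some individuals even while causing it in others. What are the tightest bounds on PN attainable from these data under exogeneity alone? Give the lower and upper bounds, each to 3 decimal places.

Let p₁ = 0.741, p₀ = 0.6.
Under exogeneity alone the bounds on PN are max{0,(p₁−p₀)/p₁} ≤ PN ≤ min{1,(1−p₀)/p₁}.
  lower = (p₁ − p₀)/p₁ = 0.141 / 0.741 ≈ 0.1903
  upper = min{1, (1 − p₀)/p₁} = 0.4 / 0.741 ≈ 0.5398

0.190 ≤ PN ≤ 0.540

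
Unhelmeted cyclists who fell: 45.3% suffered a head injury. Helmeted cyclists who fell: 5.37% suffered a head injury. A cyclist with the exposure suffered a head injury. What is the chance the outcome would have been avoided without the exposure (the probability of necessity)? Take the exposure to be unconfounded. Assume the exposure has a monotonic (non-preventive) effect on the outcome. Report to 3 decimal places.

PN ≈ 0.881

p₁ = 0.453, p₀ = 0.0537.
Under exogeneity and monotonicity, PN = (p₁ − p₀) / p₁.
PN = (0.453 − 0.0537) / 0.453 = 0.3993 / 0.453 ≈ 0.8815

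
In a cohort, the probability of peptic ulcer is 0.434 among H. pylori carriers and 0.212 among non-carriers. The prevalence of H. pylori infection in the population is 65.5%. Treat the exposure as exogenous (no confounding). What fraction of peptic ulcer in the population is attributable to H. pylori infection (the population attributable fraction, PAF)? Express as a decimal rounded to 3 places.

PAF ≈ 0.407

Let p₁ = 0.434, p₀ = 0.212.
Overall risk P(Y=1) = π·p₁ + (1−π)·p₀ = 0.655×0.434 + 0.345×0.212 = 0.35741.
Under exogeneity, PAF = [P(Y=1) − p₀] / P(Y=1).
PAF = (0.35741 − 0.212) / 0.35741 ≈ 0.4068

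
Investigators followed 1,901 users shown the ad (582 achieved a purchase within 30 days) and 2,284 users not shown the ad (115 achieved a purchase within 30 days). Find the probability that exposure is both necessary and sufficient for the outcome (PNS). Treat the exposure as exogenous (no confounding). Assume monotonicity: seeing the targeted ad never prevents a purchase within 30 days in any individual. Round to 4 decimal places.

PNS ≈ 0.2558

p₁ = P(outcome | exposed) = 582/1901 = 0.30615
p₀ = P(outcome | unexposed) = 115/2284 = 0.05035
Under exogeneity and monotonicity, PNS = p₁ − p₀.
PNS = 0.30615 − 0.05035 = 0.2558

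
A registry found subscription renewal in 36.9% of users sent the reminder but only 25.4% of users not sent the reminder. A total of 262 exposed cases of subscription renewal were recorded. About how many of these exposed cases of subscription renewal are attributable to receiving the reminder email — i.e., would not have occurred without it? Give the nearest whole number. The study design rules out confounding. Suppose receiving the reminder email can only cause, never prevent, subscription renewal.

p₁ = 0.369, p₀ = 0.254.
PN = (p₁ − p₀)/p₁ = (0.369 − 0.254) / 0.369 ≈ 0.31165.
Attributable cases ≈ PN × (exposed cases) = 0.31165 × 262 ≈ 81.65.

about 82 cases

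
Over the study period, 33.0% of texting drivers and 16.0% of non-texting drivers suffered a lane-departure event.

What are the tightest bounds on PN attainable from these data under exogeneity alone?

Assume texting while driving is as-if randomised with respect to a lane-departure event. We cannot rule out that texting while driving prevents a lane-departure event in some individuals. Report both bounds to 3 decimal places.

0.515 ≤ PN ≤ 1.000

p₁ = 0.33, p₀ = 0.16.
Under exogeneity alone the bounds on PN are max{0,(p₁−p₀)/p₁} ≤ PN ≤ min{1,(1−p₀)/p₁}.
  lower = (p₁ − p₀)/p₁ = 0.17 / 0.33 ≈ 0.5152
  upper = min{1, (1 − p₀)/p₁} = 0.84 / 0.33 ≈ 2.5455 → capped at 1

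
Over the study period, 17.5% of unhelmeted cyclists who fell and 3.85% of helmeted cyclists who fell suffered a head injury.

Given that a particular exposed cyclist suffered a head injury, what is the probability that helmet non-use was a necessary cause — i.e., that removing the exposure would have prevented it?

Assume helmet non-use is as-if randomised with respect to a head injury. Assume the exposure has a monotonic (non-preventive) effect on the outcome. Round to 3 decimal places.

p₁ = 0.175, p₀ = 0.0385.
Under exogeneity and monotonicity, PN = (p₁ − p₀) / p₁.
PN = (0.175 − 0.0385) / 0.175 = 0.1365 / 0.175 ≈ 0.7800

PN ≈ 0.780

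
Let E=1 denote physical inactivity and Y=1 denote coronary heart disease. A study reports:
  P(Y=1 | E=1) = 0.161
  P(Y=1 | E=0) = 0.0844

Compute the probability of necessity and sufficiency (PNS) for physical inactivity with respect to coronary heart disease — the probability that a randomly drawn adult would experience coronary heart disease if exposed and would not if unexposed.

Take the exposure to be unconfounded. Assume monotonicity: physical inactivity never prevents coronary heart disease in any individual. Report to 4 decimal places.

Let p₁ = 0.161, p₀ = 0.0844.
Under exogeneity and monotonicity, PNS = p₁ − p₀.
PNS = 0.161 − 0.0844 = 0.0766

PNS ≈ 0.0766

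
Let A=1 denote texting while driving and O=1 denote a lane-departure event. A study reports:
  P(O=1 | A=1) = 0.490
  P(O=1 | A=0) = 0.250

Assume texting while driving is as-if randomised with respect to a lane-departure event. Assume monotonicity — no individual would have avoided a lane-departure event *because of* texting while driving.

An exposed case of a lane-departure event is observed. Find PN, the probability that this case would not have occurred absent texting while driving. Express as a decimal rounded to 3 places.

PN ≈ 0.490

Let p₁ = 0.49, p₀ = 0.25.
Under exogeneity and monotonicity, PN = (p₁ − p₀) / p₁.
PN = (0.49 − 0.25) / 0.49 = 0.24 / 0.49 ≈ 0.4898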